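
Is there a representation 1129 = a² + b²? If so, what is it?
20² + 27² (a=20, b=27)

Factorization: 1129 = 1129
By Fermat: n is sum of two squares iff every prime p ≡ 3 (mod 4) appears to even power.
All primes ≡ 3 (mod 4) appear to even power.
Search a = 0, 1, 2, … for 1129 - a² a perfect square: first hit at a = 20: 1129 - 400 = 729 = 27².
1129 = 20² + 27² = 400 + 729 ✓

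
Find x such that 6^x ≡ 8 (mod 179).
147

Baby-step giant-step with step n = ⌈√179⌉ = 14.
Baby steps 6^j mod 179 (j:value) for j=0..13: 0:1, 1:6, 2:36, 3:37, 4:43, 5:79, 6:116, 7:159, 8:59, 9:175, 10:155, 11:35, 12:31, 13:7.
Giant-step multiplier: 6^(-14) ≡ 6^(178-14) = 6^164 ≡ 81 (mod 179).
Giant steps γ_i = 8·81^i mod 179: γ_0=8, γ_1=111, γ_2=41, γ_3=99, γ_4=143, γ_5=127, γ_6=84, γ_7=2, γ_8=162, γ_9=55, γ_10=159 (in table at j=7).
x = i·n + j = 10·14 + 7 = 147.
Check: 6^147 ≡ 8 (mod 179).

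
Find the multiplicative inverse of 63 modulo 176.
95

gcd(63, 176) = 1, so the inverse exists.
Extended Euclidean algorithm on (176, 63):
176 = 2 × 63 + 50  ⟹  50 = (1)·176 + (-2)·63
63 = 1 × 50 + 13  ⟹  13 = (-1)·176 + (3)·63
50 = 3 × 13 + 11  ⟹  11 = (4)·176 + (-11)·63
13 = 1 × 11 + 2  ⟹  2 = (-5)·176 + (14)·63
11 = 5 × 2 + 1  ⟹  1 = (29)·176 + (-81)·63
So (-81)·63 ≡ 1 (mod 176), i.e. 63^(-1) ≡ -81 ≡ 95 (mod 176).
Check: 63 × 95 = 5985 ≡ 1 (mod 176)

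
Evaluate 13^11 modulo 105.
97

Repeated squaring. Binary of 11 = 1011.
13^1 ≡ 13 (mod 105); 13^2 ≡ 64 (mod 105); 13^4 ≡ 1 (mod 105); 13^8 ≡ 1 (mod 105)
13^11 = 13^1 × 13^2 × 13^8 ≡ 97 (mod 105)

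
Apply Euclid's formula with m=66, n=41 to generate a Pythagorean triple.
(2675, 5412, 6037)

Euclid's formula: a = m² - n², b = 2mn, c = m² + n²
m = 66, n = 41
a = 66² - 41² = 4356 - 1681 = 2675
b = 2 × 66 × 41 = 5412
c = 66² + 41² = 4356 + 1681 = 6037
Verification: 2675² + 5412² = 7155625 + 29289744 = 36445369 = 6037² ✓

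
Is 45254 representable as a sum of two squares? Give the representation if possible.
Not possible

Factorization: 45254 = 2 × 11^3 × 17
By Fermat: n is sum of two squares iff every prime p ≡ 3 (mod 4) appears to even power.
Prime(s) ≡ 3 (mod 4) with odd exponent: [(11, 3)]
Therefore 45254 cannot be expressed as a² + b².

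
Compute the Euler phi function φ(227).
226

227 = 227
φ(n) = n × ∏(1 - 1/p) for each prime p dividing n
φ(227) = 227 × (1 - 1/227) = 226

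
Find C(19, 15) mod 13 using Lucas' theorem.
2

Using Lucas' theorem:
Write n=19 and k=15 in base 13:
n in base 13: [1, 6]
k in base 13: [1, 2]
C(19,15) mod 13 = ∏ C(n_i, k_i) mod 13
Digit binomials (mod 13): C(1,1) = 1; C(6,2) = 15 ≡ 2
Product: 1 × 2 = 2 ≡ 2 (mod 13)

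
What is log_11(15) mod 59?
44

Baby-step giant-step with step n = ⌈√59⌉ = 8.
Baby steps 11^j mod 59 (j:value) for j=0..7: 0:1, 1:11, 2:3, 3:33, 4:9, 5:40, 6:27, 7:2.
Giant-step multiplier: 11^(-8) ≡ 11^(58-8) = 11^50 ≡ 51 (mod 59).
Giant steps γ_i = 15·51^i mod 59: γ_0=15, γ_1=57, γ_2=16, γ_3=49, γ_4=21, γ_5=9 (in table at j=4).
x = i·n + j = 5·8 + 4 = 44.
Check: 11^44 ≡ 15 (mod 59).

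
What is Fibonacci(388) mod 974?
867

Matrix identity: Q^n = [[F_(n+1), F_n], [F_n, F_(n-1)]] with Q = [[1,1],[1,0]].
n = 388 = 110000100₂. Square-and-multiply, entries mod 974:
Q^1 = [[1,1],[1,0]]
Q^3 = (Q^1)²·Q = [[3,2],[2,1]]
Q^6 = (Q^3)² = [[13,8],[8,5]]
Q^12 = (Q^6)² = [[233,144],[144,89]]
Q^24 = (Q^12)² = [[27,590],[590,411]]
Q^48 = (Q^24)² = [[137,310],[310,801]]
Q^97 = (Q^48)²·Q = [[465,911],[911,528]]
Q^194 = (Q^97)² = [[70,751],[751,293]]
Q^388 = (Q^194)² = [[85,867],[867,192]]
F_388 mod 974 = Q^388[0][1] = 867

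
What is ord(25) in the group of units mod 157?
78

157 is prime, so ord(25) divides φ(157) = 156.
Divisors of 156: 1, 2, 3, 4, 6, 12, 13, 26, 39, 52, 78, 156.
Repeated squaring: 25^1 ≡ 25, 25^2 ≡ 154, 25^4 ≡ 9, 25^8 ≡ 81, 25^16 ≡ 124, 25^32 ≡ 147, 25^64 ≡ 100, 25^128 ≡ 109 (mod 157).
Test 25^d mod 157 for each divisor d in increasing order:
25^1 ≡ 25
25^2 ≡ 154
25^3 = 25^2·25^1 ≡ 82
25^4 ≡ 9
25^6 = 25^4·25^2 ≡ 130
25^12 = 25^8·25^4 ≡ 101
25^13 = 25^8·25^4·25^1 ≡ 13
25^26 = 25^16·25^8·25^2 ≡ 12
25^39 = 25^32·25^4·25^2·25^1 ≡ 156
25^52 = 25^32·25^16·25^4 ≡ 144
25^78 = 25^64·25^8·25^4·25^2 ≡ 1  ← first divisor giving 1
The order is 78.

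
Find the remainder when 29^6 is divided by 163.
135

Repeated squaring. Binary of 6 = 110.
29^1 ≡ 29 (mod 163); 29^2 ≡ 26 (mod 163); 29^4 ≡ 24 (mod 163)
29^6 = 29^2 × 29^4 ≡ 135 (mod 163)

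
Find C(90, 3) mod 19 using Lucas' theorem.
3

Using Lucas' theorem:
Write n=90 and k=3 in base 19:
n in base 19: [4, 14]
k in base 19: [0, 3]
C(90,3) mod 19 = ∏ C(n_i, k_i) mod 19
Digit binomials (mod 19): C(4,0) = 1; C(14,3) = 364 ≡ 3
Product: 1 × 3 = 3 ≡ 3 (mod 19)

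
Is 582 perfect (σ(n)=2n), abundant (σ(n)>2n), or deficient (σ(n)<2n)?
abundant

Proper divisors of 582: sum = 1 + 2 + 3 + 6 + 97 + 194 + 291 = 594
Since 594 > 582, 582 is abundant.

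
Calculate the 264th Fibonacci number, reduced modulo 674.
94

Matrix identity: Q^n = [[F_(n+1), F_n], [F_n, F_(n-1)]] with Q = [[1,1],[1,0]].
n = 264 = 100001000₂. Square-and-multiply, entries mod 674:
Q^1 = [[1,1],[1,0]]
Q^2 = (Q^1)² = [[2,1],[1,1]]
Q^4 = (Q^2)² = [[5,3],[3,2]]
Q^8 = (Q^4)² = [[34,21],[21,13]]
Q^16 = (Q^8)² = [[249,313],[313,610]]
Q^33 = (Q^16)²·Q = [[173,232],[232,615]]
Q^66 = (Q^33)² = [[177,162],[162,15]]
Q^132 = (Q^66)² = [[283,100],[100,183]]
Q^264 = (Q^132)² = [[447,94],[94,353]]
F_264 mod 674 = Q^264[0][1] = 94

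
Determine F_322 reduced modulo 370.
31

Matrix identity: Q^n = [[F_(n+1), F_n], [F_n, F_(n-1)]] with Q = [[1,1],[1,0]].
n = 322 = 101000010₂. Square-and-multiply, entries mod 370:
Q^1 = [[1,1],[1,0]]
Q^2 = (Q^1)² = [[2,1],[1,1]]
Q^5 = (Q^2)²·Q = [[8,5],[5,3]]
Q^10 = (Q^5)² = [[89,55],[55,34]]
Q^20 = (Q^10)² = [[216,105],[105,111]]
Q^40 = (Q^20)² = [[331,295],[295,36]]
Q^80 = (Q^40)² = [[116,225],[225,261]]
Q^161 = (Q^80)²·Q = [[166,71],[71,95]]
Q^322 = (Q^161)² = [[37,31],[31,6]]
F_322 mod 370 = Q^322[0][1] = 31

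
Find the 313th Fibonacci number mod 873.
766

Matrix identity: Q^n = [[F_(n+1), F_n], [F_n, F_(n-1)]] with Q = [[1,1],[1,0]].
n = 313 = 100111001₂. Square-and-multiply, entries mod 873:
Q^1 = [[1,1],[1,0]]
Q^2 = (Q^1)² = [[2,1],[1,1]]
Q^4 = (Q^2)² = [[5,3],[3,2]]
Q^9 = (Q^4)²·Q = [[55,34],[34,21]]
Q^19 = (Q^9)²·Q = [[654,689],[689,838]]
Q^39 = (Q^19)²·Q = [[222,628],[628,467]]
Q^78 = (Q^39)² = [[184,557],[557,500]]
Q^156 = (Q^78)² = [[143,360],[360,656]]
Q^313 = (Q^156)²·Q = [[316,766],[766,423]]
F_313 mod 873 = Q^313[0][1] = 766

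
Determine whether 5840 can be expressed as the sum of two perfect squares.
8² + 76² (a=8, b=76)

Factorization: 5840 = 2^4 × 5 × 73
By Fermat: n is sum of two squares iff every prime p ≡ 3 (mod 4) appears to even power.
All primes ≡ 3 (mod 4) appear to even power.
Search a = 0, 1, 2, … for 5840 - a² a perfect square: first hit at a = 8: 5840 - 64 = 5776 = 76².
5840 = 8² + 76² = 64 + 5776 ✓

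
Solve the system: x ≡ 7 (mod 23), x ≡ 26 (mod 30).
536

Using Chinese Remainder Theorem:
M = 23 × 30 = 690
M1 = 30, M2 = 23
y1 = 30^(-1) mod 23 = 10
y2 = 23^(-1) mod 30 = 17
x = (7×30×10 + 26×23×17) mod 690 = 536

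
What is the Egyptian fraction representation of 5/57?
1/12 + 1/228

Greedy algorithm:
5/57: ceiling(57/5) = 12, use 1/12
1/228: ceiling(228/1) = 228, use 1/228
Result: 5/57 = 1/12 + 1/228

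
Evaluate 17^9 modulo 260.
77

Repeated squaring. Binary of 9 = 1001.
17^1 ≡ 17 (mod 260); 17^2 ≡ 29 (mod 260); 17^4 ≡ 61 (mod 260); 17^8 ≡ 81 (mod 260)
17^9 = 17^1 × 17^8 ≡ 77 (mod 260)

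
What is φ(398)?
198

398 = 2 × 199
φ(n) = n × ∏(1 - 1/p) for each prime p dividing n
φ(398) = 398 × (1 - 1/2) × (1 - 1/199) = 198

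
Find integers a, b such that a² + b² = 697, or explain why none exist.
11² + 24² (a=11, b=24)

Factorization: 697 = 17 × 41
By Fermat: n is sum of two squares iff every prime p ≡ 3 (mod 4) appears to even power.
All primes ≡ 3 (mod 4) appear to even power.
Search a = 0, 1, 2, … for 697 - a² a perfect square: first hit at a = 11: 697 - 121 = 576 = 24².
697 = 11² + 24² = 121 + 576 ✓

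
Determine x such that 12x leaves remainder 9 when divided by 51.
x ≡ 5 (mod 17)

gcd(12, 51) = 3, which divides 9, so solutions exist.
Divide through by 3: 4x ≡ 3 (mod 17).
Find 4^(-1) mod 17 by the extended Euclidean algorithm:
17 = 4 × 4 + 1  ⟹  1 = (1)·17 + (-4)·4
So (-4)·4 ≡ 1 (mod 17), i.e. 4^(-1) ≡ -4 ≡ 13 (mod 17).
x ≡ 13 × 3 = 39 ≡ 5 (mod 17).
Check: 12 × 5 = 60 ≡ 9 (mod 51).
x ≡ 5 (mod 17), giving 3 solutions mod 51.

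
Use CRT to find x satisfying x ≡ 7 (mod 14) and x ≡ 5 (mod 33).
203

Using Chinese Remainder Theorem:
M = 14 × 33 = 462
M1 = 33, M2 = 14
y1 = 33^(-1) mod 14 = 3
y2 = 14^(-1) mod 33 = 26
x = (7×33×3 + 5×14×26) mod 462 = 203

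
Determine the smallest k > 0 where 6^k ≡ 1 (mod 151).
150

151 is prime, so ord(6) divides φ(151) = 150.
Divisors of 150: 1, 2, 3, 5, 6, 10, 15, 25, 30, 50, 75, 150.
Repeated squaring: 6^1 ≡ 6, 6^2 ≡ 36, 6^4 ≡ 88, 6^8 ≡ 43, 6^16 ≡ 37, 6^32 ≡ 10, 6^64 ≡ 100, 6^128 ≡ 34 (mod 151).
Test 6^d mod 151 for each divisor d in increasing order:
6^1 ≡ 6
6^2 ≡ 36
6^3 = 6^2·6^1 ≡ 65
6^5 = 6^4·6^1 ≡ 75
6^6 = 6^4·6^2 ≡ 148
6^10 = 6^8·6^2 ≡ 38
6^15 = 6^8·6^4·6^2·6^1 ≡ 132
6^25 = 6^16·6^8·6^1 ≡ 33
6^30 = 6^16·6^8·6^4·6^2 ≡ 59
6^50 = 6^32·6^16·6^2 ≡ 32
6^75 = 6^64·6^8·6^2·6^1 ≡ 150
6^150 = 6^128·6^16·6^4·6^2 ≡ 1  ← first divisor giving 1
The order is 150.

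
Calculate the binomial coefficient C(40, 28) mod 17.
0

Using Lucas' theorem:
Write n=40 and k=28 in base 17:
n in base 17: [2, 6]
k in base 17: [1, 11]
C(40,28) mod 17 = ∏ C(n_i, k_i) mod 17
Digit binomials (mod 17): C(2,1) = 2; C(6,11) = 0 (k_i > n_i)
Product: 2 × 0 = 0 ≡ 0 (mod 17)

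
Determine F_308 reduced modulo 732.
21

Matrix identity: Q^n = [[F_(n+1), F_n], [F_n, F_(n-1)]] with Q = [[1,1],[1,0]].
n = 308 = 100110100₂. Square-and-multiply, entries mod 732:
Q^1 = [[1,1],[1,0]]
Q^2 = (Q^1)² = [[2,1],[1,1]]
Q^4 = (Q^2)² = [[5,3],[3,2]]
Q^9 = (Q^4)²·Q = [[55,34],[34,21]]
Q^19 = (Q^9)²·Q = [[177,521],[521,388]]
Q^38 = (Q^19)² = [[454,101],[101,353]]
Q^77 = (Q^38)²·Q = [[632,377],[377,255]]
Q^154 = (Q^77)² = [[605,607],[607,730]]
Q^308 = (Q^154)² = [[278,21],[21,257]]
F_308 mod 732 = Q^308[0][1] = 21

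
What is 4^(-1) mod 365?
274

gcd(4, 365) = 1, so the inverse exists.
Extended Euclidean algorithm on (365, 4):
365 = 91 × 4 + 1  ⟹  1 = (1)·365 + (-91)·4
So (-91)·4 ≡ 1 (mod 365), i.e. 4^(-1) ≡ -91 ≡ 274 (mod 365).
Check: 4 × 274 = 1096 ≡ 1 (mod 365)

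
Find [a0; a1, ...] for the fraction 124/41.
[3; 41]

Euclidean algorithm steps:
124 = 3 × 41 + 1
41 = 41 × 1 + 0
Continued fraction: [3; 41]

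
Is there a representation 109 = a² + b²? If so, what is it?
3² + 10² (a=3, b=10)

Factorization: 109 = 109
By Fermat: n is sum of two squares iff every prime p ≡ 3 (mod 4) appears to even power.
All primes ≡ 3 (mod 4) appear to even power.
Search a = 0, 1, 2, … for 109 - a² a perfect square: first hit at a = 3: 109 - 9 = 100 = 10².
109 = 3² + 10² = 9 + 100 ✓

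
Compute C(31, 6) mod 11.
7

Using Lucas' theorem:
Write n=31 and k=6 in base 11:
n in base 11: [2, 9]
k in base 11: [0, 6]
C(31,6) mod 11 = ∏ C(n_i, k_i) mod 11
Digit binomials (mod 11): C(2,0) = 1; C(9,6) = 84 ≡ 7
Product: 1 × 7 = 7 ≡ 7 (mod 11)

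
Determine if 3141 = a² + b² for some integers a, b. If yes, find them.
15² + 54² (a=15, b=54)

Factorization: 3141 = 3^2 × 349
By Fermat: n is sum of two squares iff every prime p ≡ 3 (mod 4) appears to even power.
All primes ≡ 3 (mod 4) appear to even power.
Search a = 0, 1, 2, … for 3141 - a² a perfect square: first hit at a = 15: 3141 - 225 = 2916 = 54².
3141 = 15² + 54² = 225 + 2916 ✓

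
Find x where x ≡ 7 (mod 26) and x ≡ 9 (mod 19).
85

Using Chinese Remainder Theorem:
M = 26 × 19 = 494
M1 = 19, M2 = 26
y1 = 19^(-1) mod 26 = 11
y2 = 26^(-1) mod 19 = 11
x = (7×19×11 + 9×26×11) mod 494 = 85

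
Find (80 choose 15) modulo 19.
0

Using Lucas' theorem:
Write n=80 and k=15 in base 19:
n in base 19: [4, 4]
k in base 19: [0, 15]
C(80,15) mod 19 = ∏ C(n_i, k_i) mod 19
Digit binomials (mod 19): C(4,0) = 1; C(4,15) = 0 (k_i > n_i)
Product: 1 × 0 = 0 ≡ 0 (mod 19)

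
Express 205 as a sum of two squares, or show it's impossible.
3² + 14² (a=3, b=14)

Factorization: 205 = 5 × 41
By Fermat: n is sum of two squares iff every prime p ≡ 3 (mod 4) appears to even power.
All primes ≡ 3 (mod 4) appear to even power.
Search a = 0, 1, 2, … for 205 - a² a perfect square: first hit at a = 3: 205 - 9 = 196 = 14².
205 = 3² + 14² = 9 + 196 ✓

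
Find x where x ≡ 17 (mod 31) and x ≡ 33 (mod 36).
141

Using Chinese Remainder Theorem:
M = 31 × 36 = 1116
M1 = 36, M2 = 31
y1 = 36^(-1) mod 31 = 25
y2 = 31^(-1) mod 36 = 7
x = (17×36×25 + 33×31×7) mod 1116 = 141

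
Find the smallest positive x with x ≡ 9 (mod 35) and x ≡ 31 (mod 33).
394

Using Chinese Remainder Theorem:
M = 35 × 33 = 1155
M1 = 33, M2 = 35
y1 = 33^(-1) mod 35 = 17
y2 = 35^(-1) mod 33 = 17
x = (9×33×17 + 31×35×17) mod 1155 = 394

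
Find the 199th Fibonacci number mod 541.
394

Matrix identity: Q^n = [[F_(n+1), F_n], [F_n, F_(n-1)]] with Q = [[1,1],[1,0]].
n = 199 = 11000111₂. Square-and-multiply, entries mod 541:
Q^1 = [[1,1],[1,0]]
Q^3 = (Q^1)²·Q = [[3,2],[2,1]]
Q^6 = (Q^3)² = [[13,8],[8,5]]
Q^12 = (Q^6)² = [[233,144],[144,89]]
Q^24 = (Q^12)² = [[367,383],[383,525]]
Q^49 = (Q^24)²·Q = [[323,58],[58,265]]
Q^99 = (Q^49)²·Q = [[55,34],[34,21]]
Q^199 = (Q^99)²·Q = [[273,394],[394,420]]
F_199 mod 541 = Q^199[0][1] = 394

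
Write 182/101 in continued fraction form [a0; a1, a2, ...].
[1; 1, 4, 20]

Euclidean algorithm steps:
182 = 1 × 101 + 81
101 = 1 × 81 + 20
81 = 4 × 20 + 1
20 = 20 × 1 + 0
Continued fraction: [1; 1, 4, 20]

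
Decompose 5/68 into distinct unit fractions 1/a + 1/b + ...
1/14 + 1/476

Greedy algorithm:
5/68: ceiling(68/5) = 14, use 1/14
1/476: ceiling(476/1) = 476, use 1/476
Result: 5/68 = 1/14 + 1/476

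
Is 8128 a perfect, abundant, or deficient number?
perfect

Proper divisors of 8128: sum = 1 + 2 + 4 + 8 + 16 + 32 + 64 + 127 + 254 + 508 + 1016 + 2032 + 4064 = 8128
Since 8128 = 8128, 8128 is perfect.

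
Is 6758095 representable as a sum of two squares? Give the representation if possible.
Not possible

Factorization: 6758095 = 5 × 17 × 43^3
By Fermat: n is sum of two squares iff every prime p ≡ 3 (mod 4) appears to even power.
Prime(s) ≡ 3 (mod 4) with odd exponent: [(43, 3)]
Therefore 6758095 cannot be expressed as a² + b².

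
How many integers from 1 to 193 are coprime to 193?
192

193 = 193
φ(n) = n × ∏(1 - 1/p) for each prime p dividing n
φ(193) = 193 × (1 - 1/193) = 192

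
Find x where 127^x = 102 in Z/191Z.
42

Baby-step giant-step with step n = ⌈√191⌉ = 14.
Baby steps 127^j mod 191 (j:value) for j=0..13: 0:1, 1:127, 2:85, 3:99, 4:158, 5:11, 6:60, 7:171, 8:134, 9:19, 10:121, 11:87, 12:162, 13:137.
Giant-step multiplier: 127^(-14) ≡ 127^(190-14) = 127^176 ≡ 138 (mod 191).
Giant steps γ_i = 102·138^i mod 191: γ_0=102, γ_1=133, γ_2=18, γ_3=1 (in table at j=0).
x = i·n + j = 3·14 + 0 = 42.
Check: 127^42 ≡ 102 (mod 191).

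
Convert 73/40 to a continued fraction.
[1; 1, 4, 1, 2, 2]

Euclidean algorithm steps:
73 = 1 × 40 + 33
40 = 1 × 33 + 7
33 = 4 × 7 + 5
7 = 1 × 5 + 2
5 = 2 × 2 + 1
2 = 2 × 1 + 0
Continued fraction: [1; 1, 4, 1, 2, 2]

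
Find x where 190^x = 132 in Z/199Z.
102

Baby-step giant-step with step n = ⌈√199⌉ = 15.
Baby steps 190^j mod 199 (j:value) for j=0..14: 0:1, 1:190, 2:81, 3:67, 4:193, 5:54, 6:111, 7:195, 8:36, 9:74, 10:130, 11:24, 12:182, 13:153, 14:16.
Giant-step multiplier: 190^(-15) ≡ 190^(198-15) = 190^183 ≡ 76 (mod 199).
Giant steps γ_i = 132·76^i mod 199: γ_0=132, γ_1=82, γ_2=63, γ_3=12, γ_4=116, γ_5=60, γ_6=182 (in table at j=12).
x = i·n + j = 6·15 + 12 = 102.
Check: 190^102 ≡ 132 (mod 199).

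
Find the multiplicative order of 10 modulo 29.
28

29 is prime, so ord(10) divides φ(29) = 28.
Divisors of 28: 1, 2, 4, 7, 14, 28.
Repeated squaring: 10^1 ≡ 10, 10^2 ≡ 13, 10^4 ≡ 24, 10^8 ≡ 25, 10^16 ≡ 16 (mod 29).
Test 10^d mod 29 for each divisor d in increasing order:
10^1 ≡ 10
10^2 ≡ 13
10^4 ≡ 24
10^7 = 10^4·10^2·10^1 ≡ 17
10^14 = 10^8·10^4·10^2 ≡ 28
10^28 = 10^16·10^8·10^4 ≡ 1  ← first divisor giving 1
The order is 28.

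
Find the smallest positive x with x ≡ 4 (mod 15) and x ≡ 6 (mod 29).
64

Using Chinese Remainder Theorem:
M = 15 × 29 = 435
M1 = 29, M2 = 15
y1 = 29^(-1) mod 15 = 14
y2 = 15^(-1) mod 29 = 2
x = (4×29×14 + 6×15×2) mod 435 = 64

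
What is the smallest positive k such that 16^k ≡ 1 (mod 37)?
9

37 is prime, so ord(16) divides φ(37) = 36.
Divisors of 36: 1, 2, 3, 4, 6, 9, 12, 18, 36.
Repeated squaring: 16^1 ≡ 16, 16^2 ≡ 34, 16^4 ≡ 9, 16^8 ≡ 7, 16^16 ≡ 12, 16^32 ≡ 33 (mod 37).
Test 16^d mod 37 for each divisor d in increasing order:
16^1 ≡ 16
16^2 ≡ 34
16^3 = 16^2·16^1 ≡ 26
16^4 ≡ 9
16^6 = 16^4·16^2 ≡ 10
16^9 = 16^8·16^1 ≡ 1  ← first divisor giving 1
The order is 9.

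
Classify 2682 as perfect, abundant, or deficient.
abundant

Proper divisors of 2682: sum = 1 + 2 + 3 + 6 + 9 + 18 + 149 + 298 + 447 + 894 + 1341 = 3168
Since 3168 > 2682, 2682 is abundant.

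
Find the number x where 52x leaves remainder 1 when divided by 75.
13

gcd(52, 75) = 1, so the inverse exists.
Extended Euclidean algorithm on (75, 52):
75 = 1 × 52 + 23  ⟹  23 = (1)·75 + (-1)·52
52 = 2 × 23 + 6  ⟹  6 = (-2)·75 + (3)·52
23 = 3 × 6 + 5  ⟹  5 = (7)·75 + (-10)·52
6 = 1 × 5 + 1  ⟹  1 = (-9)·75 + (13)·52
So (13)·52 ≡ 1 (mod 75), i.e. 52^(-1) ≡ 13 (mod 75).
Check: 52 × 13 = 676 ≡ 1 (mod 75)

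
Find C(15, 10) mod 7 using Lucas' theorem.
0

Using Lucas' theorem:
Write n=15 and k=10 in base 7:
n in base 7: [2, 1]
k in base 7: [1, 3]
C(15,10) mod 7 = ∏ C(n_i, k_i) mod 7
Digit binomials (mod 7): C(2,1) = 2; C(1,3) = 0 (k_i > n_i)
Product: 2 × 0 = 0 ≡ 0 (mod 7)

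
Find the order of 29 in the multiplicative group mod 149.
37

149 is prime, so ord(29) divides φ(149) = 148.
Divisors of 148: 1, 2, 4, 37, 74, 148.
Repeated squaring: 29^1 ≡ 29, 29^2 ≡ 96, 29^4 ≡ 127, 29^8 ≡ 37, 29^16 ≡ 28, 29^32 ≡ 39, 29^64 ≡ 31, 29^128 ≡ 67 (mod 149).
Test 29^d mod 149 for each divisor d in increasing order:
29^1 ≡ 29
29^2 ≡ 96
29^4 ≡ 127
29^37 = 29^32·29^4·29^1 ≡ 1  ← first divisor giving 1
The order is 37.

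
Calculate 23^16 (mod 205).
141

Repeated squaring. Binary of 16 = 10000.
23^1 ≡ 23 (mod 205); 23^2 ≡ 119 (mod 205); 23^4 ≡ 16 (mod 205); 23^8 ≡ 51 (mod 205); 23^16 ≡ 141 (mod 205)
23^16 = 23^16 ≡ 141 (mod 205)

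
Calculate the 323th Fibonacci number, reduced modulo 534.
521

Matrix identity: Q^n = [[F_(n+1), F_n], [F_n, F_(n-1)]] with Q = [[1,1],[1,0]].
n = 323 = 101000011₂. Square-and-multiply, entries mod 534:
Q^1 = [[1,1],[1,0]]
Q^2 = (Q^1)² = [[2,1],[1,1]]
Q^5 = (Q^2)²·Q = [[8,5],[5,3]]
Q^10 = (Q^5)² = [[89,55],[55,34]]
Q^20 = (Q^10)² = [[266,357],[357,443]]
Q^40 = (Q^20)² = [[91,531],[531,94]]
Q^80 = (Q^40)² = [[280,513],[513,301]]
Q^161 = (Q^80)²·Q = [[424,343],[343,81]]
Q^323 = (Q^161)²·Q = [[186,521],[521,199]]
F_323 mod 534 = Q^323[0][1] = 521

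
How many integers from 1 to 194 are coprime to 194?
96

194 = 2 × 97
φ(n) = n × ∏(1 - 1/p) for each prime p dividing n
φ(194) = 194 × (1 - 1/2) × (1 - 1/97) = 96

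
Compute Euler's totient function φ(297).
180

297 = 3^3 × 11
φ(n) = n × ∏(1 - 1/p) for each prime p dividing n
φ(297) = 297 × (1 - 1/3) × (1 - 1/11) = 180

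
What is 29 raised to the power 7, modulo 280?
29

Repeated squaring. Binary of 7 = 111.
29^1 ≡ 29 (mod 280); 29^2 ≡ 1 (mod 280); 29^4 ≡ 1 (mod 280)
29^7 = 29^1 × 29^2 × 29^4 ≡ 29 (mod 280)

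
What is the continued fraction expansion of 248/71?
[3; 2, 35]

Euclidean algorithm steps:
248 = 3 × 71 + 35
71 = 2 × 35 + 1
35 = 35 × 1 + 0
Continued fraction: [3; 2, 35]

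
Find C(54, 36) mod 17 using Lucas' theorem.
9

Using Lucas' theorem:
Write n=54 and k=36 in base 17:
n in base 17: [3, 3]
k in base 17: [2, 2]
C(54,36) mod 17 = ∏ C(n_i, k_i) mod 17
Digit binomials (mod 17): C(3,2) = 3; C(3,2) = 3
Product: 3 × 3 = 9 ≡ 9 (mod 17)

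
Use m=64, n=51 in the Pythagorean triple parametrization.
(1495, 6528, 6697)

Euclid's formula: a = m² - n², b = 2mn, c = m² + n²
m = 64, n = 51
a = 64² - 51² = 4096 - 2601 = 1495
b = 2 × 64 × 51 = 6528
c = 64² + 51² = 4096 + 2601 = 6697
Verification: 1495² + 6528² = 2235025 + 42614784 = 44849809 = 6697² ✓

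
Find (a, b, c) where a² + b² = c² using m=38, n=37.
(75, 2812, 2813)

Euclid's formula: a = m² - n², b = 2mn, c = m² + n²
m = 38, n = 37
a = 38² - 37² = 1444 - 1369 = 75
b = 2 × 38 × 37 = 2812
c = 38² + 37² = 1444 + 1369 = 2813
Verification: 75² + 2812² = 5625 + 7907344 = 7912969 = 2813² ✓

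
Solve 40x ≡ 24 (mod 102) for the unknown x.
x ≡ 21 (mod 51)

gcd(40, 102) = 2, which divides 24, so solutions exist.
Divide through by 2: 20x ≡ 12 (mod 51).
Find 20^(-1) mod 51 by the extended Euclidean algorithm:
51 = 2 × 20 + 11  ⟹  11 = (1)·51 + (-2)·20
20 = 1 × 11 + 9  ⟹  9 = (-1)·51 + (3)·20
11 = 1 × 9 + 2  ⟹  2 = (2)·51 + (-5)·20
9 = 4 × 2 + 1  ⟹  1 = (-9)·51 + (23)·20
So (23)·20 ≡ 1 (mod 51), i.e. 20^(-1) ≡ 23 (mod 51).
x ≡ 23 × 12 = 276 ≡ 21 (mod 51).
Check: 40 × 21 = 840 ≡ 24 (mod 102).
x ≡ 21 (mod 51), giving 2 solutions mod 102.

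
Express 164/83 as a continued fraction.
[1; 1, 40, 2]

Euclidean algorithm steps:
164 = 1 × 83 + 81
83 = 1 × 81 + 2
81 = 40 × 2 + 1
2 = 2 × 1 + 0
Continued fraction: [1; 1, 40, 2]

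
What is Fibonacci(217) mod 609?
13

Matrix identity: Q^n = [[F_(n+1), F_n], [F_n, F_(n-1)]] with Q = [[1,1],[1,0]].
n = 217 = 11011001₂. Square-and-multiply, entries mod 609:
Q^1 = [[1,1],[1,0]]
Q^3 = (Q^1)²·Q = [[3,2],[2,1]]
Q^6 = (Q^3)² = [[13,8],[8,5]]
Q^13 = (Q^6)²·Q = [[377,233],[233,144]]
Q^27 = (Q^13)²·Q = [[522,320],[320,202]]
Q^54 = (Q^27)² = [[349,260],[260,89]]
Q^108 = (Q^54)² = [[2,606],[606,5]]
Q^217 = (Q^108)²·Q = [[601,13],[13,588]]
F_217 mod 609 = Q^217[0][1] = 13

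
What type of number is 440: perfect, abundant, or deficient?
abundant

Proper divisors of 440: sum = 1 + 2 + 4 + 5 + 8 + 10 + 11 + 20 + 22 + 40 + 44 + 55 + 88 + 110 + 220 = 640
Since 640 > 440, 440 is abundant.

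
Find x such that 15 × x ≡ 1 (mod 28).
15

gcd(15, 28) = 1, so the inverse exists.
Extended Euclidean algorithm on (28, 15):
28 = 1 × 15 + 13  ⟹  13 = (1)·28 + (-1)·15
15 = 1 × 13 + 2  ⟹  2 = (-1)·28 + (2)·15
13 = 6 × 2 + 1  ⟹  1 = (7)·28 + (-13)·15
So (-13)·15 ≡ 1 (mod 28), i.e. 15^(-1) ≡ -13 ≡ 15 (mod 28).
Check: 15 × 15 = 225 ≡ 1 (mod 28)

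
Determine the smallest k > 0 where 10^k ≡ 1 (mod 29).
28

29 is prime, so ord(10) divides φ(29) = 28.
Divisors of 28: 1, 2, 4, 7, 14, 28.
Repeated squaring: 10^1 ≡ 10, 10^2 ≡ 13, 10^4 ≡ 24, 10^8 ≡ 25, 10^16 ≡ 16 (mod 29).
Test 10^d mod 29 for each divisor d in increasing order:
10^1 ≡ 10
10^2 ≡ 13
10^4 ≡ 24
10^7 = 10^4·10^2·10^1 ≡ 17
10^14 = 10^8·10^4·10^2 ≡ 28
10^28 = 10^16·10^8·10^4 ≡ 1  ← first divisor giving 1
The order is 28.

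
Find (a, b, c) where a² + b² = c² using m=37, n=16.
(1113, 1184, 1625)

Euclid's formula: a = m² - n², b = 2mn, c = m² + n²
m = 37, n = 16
a = 37² - 16² = 1369 - 256 = 1113
b = 2 × 37 × 16 = 1184
c = 37² + 16² = 1369 + 256 = 1625
Verification: 1113² + 1184² = 1238769 + 1401856 = 2640625 = 1625² ✓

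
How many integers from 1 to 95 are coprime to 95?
72

95 = 5 × 19
φ(n) = n × ∏(1 - 1/p) for each prime p dividing n
φ(95) = 95 × (1 - 1/5) × (1 - 1/19) = 72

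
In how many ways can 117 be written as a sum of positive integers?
1327710076

p(n) counts ways to write n as a sum of positive integers (order ignored).
Euler's pentagonal recurrence: p(k) = p(k-1) + p(k-2) - p(k-5) - p(k-7) + p(k-12) + p(k-15) - ... (offsets j(3j∓1)/2, signs ++--, p(0)=1, p(<0)=0).
DP table for k = 0..116: p(0)=1, p(1)=1, p(2)=2, p(3)=3, p(4)=5, p(5)=7, p(6)=11, p(7)=15, p(8)=22, p(9)=30, p(10)=42, p(11)=56, p(12)=77, p(13)=101, p(14)=135, p(15)=176, p(16)=231, p(17)=297, p(18)=385, p(19)=490, p(20)=627, p(21)=792, p(22)=1002, p(23)=1255, p(24)=1575, p(25)=1958, p(26)=2436, p(27)=3010, p(28)=3718, p(29)=4565, p(30)=5604, p(31)=6842, p(32)=8349, p(33)=10143, p(34)=12310, p(35)=14883, p(36)=17977, p(37)=21637, p(38)=26015, p(39)=31185, p(40)=37338, p(41)=44583, p(42)=53174, p(43)=63261, p(44)=75175, p(45)=89134, p(46)=105558, p(47)=124754, p(48)=147273, p(49)=173525, p(50)=204226, p(51)=239943, p(52)=281589, p(53)=329931, p(54)=386155, p(55)=451276, p(56)=526823, p(57)=614154, p(58)=715220, p(59)=831820, p(60)=966467, p(61)=1121505, p(62)=1300156, p(63)=1505499, p(64)=1741630, p(65)=2012558, p(66)=2323520, p(67)=2679689, p(68)=3087735, p(69)=3554345, p(70)=4087968, p(71)=4697205, p(72)=5392783, p(73)=6185689, p(74)=7089500, p(75)=8118264, p(76)=9289091, p(77)=10619863, p(78)=12132164, p(79)=13848650, p(80)=15796476, p(81)=18004327, p(82)=20506255, p(83)=23338469, p(84)=26543660, p(85)=30167357, p(86)=34262962, p(87)=38887673, p(88)=44108109, p(89)=49995925, p(90)=56634173, p(91)=64112359, p(92)=72533807, p(93)=82010177, p(94)=92669720, p(95)=104651419, p(96)=118114304, p(97)=133230930, p(98)=150198136, p(99)=169229875, p(100)=190569292, p(101)=214481126, p(102)=241265379, p(103)=271248950, p(104)=304801365, p(105)=342325709, p(106)=384276336, p(107)=431149389, p(108)=483502844, p(109)=541946240, p(110)=607163746, p(111)=679903203, p(112)=761002156, p(113)=851376628, p(114)=952050665, p(115)=1064144451, p(116)=1188908248.
Final step: p(117) = p(116) + p(115) - p(112) - p(110) + p(105) + p(102) - p(95) - p(91) + p(82) + p(77) - p(66) - p(60) + p(47) + p(40) - p(25) - p(17) + p(0)
= 1188908248 + 1064144451 - 761002156 - 607163746 + 342325709 + 241265379 - 104651419 - 64112359 + 20506255 + 10619863 - 2323520 - 966467 + 124754 + 37338 - 1958 - 297 + 1
= 1327710076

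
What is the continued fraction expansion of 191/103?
[1; 1, 5, 1, 6, 2]

Euclidean algorithm steps:
191 = 1 × 103 + 88
103 = 1 × 88 + 15
88 = 5 × 15 + 13
15 = 1 × 13 + 2
13 = 6 × 2 + 1
2 = 2 × 1 + 0
Continued fraction: [1; 1, 5, 1, 6, 2]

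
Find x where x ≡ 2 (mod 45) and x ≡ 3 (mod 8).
227

Using Chinese Remainder Theorem:
M = 45 × 8 = 360
M1 = 8, M2 = 45
y1 = 8^(-1) mod 45 = 17
y2 = 45^(-1) mod 8 = 5
x = (2×8×17 + 3×45×5) mod 360 = 227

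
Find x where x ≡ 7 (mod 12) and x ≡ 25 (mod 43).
283

Using Chinese Remainder Theorem:
M = 12 × 43 = 516
M1 = 43, M2 = 12
y1 = 43^(-1) mod 12 = 7
y2 = 12^(-1) mod 43 = 18
x = (7×43×7 + 25×12×18) mod 516 = 283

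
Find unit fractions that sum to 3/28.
1/10 + 1/140

Greedy algorithm:
3/28: ceiling(28/3) = 10, use 1/10
1/140: ceiling(140/1) = 140, use 1/140
Result: 3/28 = 1/10 + 1/140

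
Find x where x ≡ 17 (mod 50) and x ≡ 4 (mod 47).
1367

Using Chinese Remainder Theorem:
M = 50 × 47 = 2350
M1 = 47, M2 = 50
y1 = 47^(-1) mod 50 = 33
y2 = 50^(-1) mod 47 = 16
x = (17×47×33 + 4×50×16) mod 2350 = 1367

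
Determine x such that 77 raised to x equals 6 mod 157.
61

Baby-step giant-step with step n = ⌈√157⌉ = 13.
Baby steps 77^j mod 157 (j:value) for j=0..12: 0:1, 1:77, 2:120, 3:134, 4:113, 5:66, 6:58, 7:70, 8:52, 9:79, 10:117, 11:60, 12:67.
Giant-step multiplier: 77^(-13) ≡ 77^(156-13) = 77^143 ≡ 107 (mod 157).
Giant steps γ_i = 6·107^i mod 157: γ_0=6, γ_1=14, γ_2=85, γ_3=146, γ_4=79 (in table at j=9).
x = i·n + j = 4·13 + 9 = 61.
Check: 77^61 ≡ 6 (mod 157).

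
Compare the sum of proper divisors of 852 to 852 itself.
abundant

Proper divisors of 852: sum = 1 + 2 + 3 + 4 + 6 + 12 + 71 + 142 + 213 + 284 + 426 = 1164
Since 1164 > 852, 852 is abundant.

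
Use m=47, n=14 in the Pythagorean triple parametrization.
(2013, 1316, 2405)

Euclid's formula: a = m² - n², b = 2mn, c = m² + n²
m = 47, n = 14
a = 47² - 14² = 2209 - 196 = 2013
b = 2 × 47 × 14 = 1316
c = 47² + 14² = 2209 + 196 = 2405
Verification: 2013² + 1316² = 4052169 + 1731856 = 5784025 = 2405² ✓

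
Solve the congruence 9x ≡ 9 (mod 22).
x ≡ 1 (mod 22)

gcd(9, 22) = 1, which divides 9, so solutions exist.
Find 9^(-1) mod 22 by the extended Euclidean algorithm:
22 = 2 × 9 + 4  ⟹  4 = (1)·22 + (-2)·9
9 = 2 × 4 + 1  ⟹  1 = (-2)·22 + (5)·9
So (5)·9 ≡ 1 (mod 22), i.e. 9^(-1) ≡ 5 (mod 22).
x ≡ 5 × 9 = 45 ≡ 1 (mod 22).
Check: 9 × 1 = 9 ≡ 9 (mod 22).
Unique solution: x ≡ 1 (mod 22)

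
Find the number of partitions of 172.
330495499613

p(n) counts ways to write n as a sum of positive integers (order ignored).
Euler's pentagonal recurrence: p(k) = p(k-1) + p(k-2) - p(k-5) - p(k-7) + p(k-12) + p(k-15) - ... (offsets j(3j∓1)/2, signs ++--, p(0)=1, p(<0)=0).
DP table for k = 0..171: p(0)=1, p(1)=1, p(2)=2, p(3)=3, p(4)=5, p(5)=7, p(6)=11, p(7)=15, p(8)=22, p(9)=30, p(10)=42, p(11)=56, p(12)=77, p(13)=101, p(14)=135, p(15)=176, p(16)=231, p(17)=297, p(18)=385, p(19)=490, p(20)=627, p(21)=792, p(22)=1002, p(23)=1255, p(24)=1575, p(25)=1958, p(26)=2436, p(27)=3010, p(28)=3718, p(29)=4565, p(30)=5604, p(31)=6842, p(32)=8349, p(33)=10143, p(34)=12310, p(35)=14883, p(36)=17977, p(37)=21637, p(38)=26015, p(39)=31185, p(40)=37338, p(41)=44583, p(42)=53174, p(43)=63261, p(44)=75175, p(45)=89134, p(46)=105558, p(47)=124754, p(48)=147273, p(49)=173525, p(50)=204226, p(51)=239943, p(52)=281589, p(53)=329931, p(54)=386155, p(55)=451276, p(56)=526823, p(57)=614154, p(58)=715220, p(59)=831820, p(60)=966467, p(61)=1121505, p(62)=1300156, p(63)=1505499, p(64)=1741630, p(65)=2012558, p(66)=2323520, p(67)=2679689, p(68)=3087735, p(69)=3554345, p(70)=4087968, p(71)=4697205, p(72)=5392783, p(73)=6185689, p(74)=7089500, p(75)=8118264, p(76)=9289091, p(77)=10619863, p(78)=12132164, p(79)=13848650, p(80)=15796476, p(81)=18004327, p(82)=20506255, p(83)=23338469, p(84)=26543660, p(85)=30167357, p(86)=34262962, p(87)=38887673, p(88)=44108109, p(89)=49995925, p(90)=56634173, p(91)=64112359, p(92)=72533807, p(93)=82010177, p(94)=92669720, p(95)=104651419, p(96)=118114304, p(97)=133230930, p(98)=150198136, p(99)=169229875, p(100)=190569292, p(101)=214481126, p(102)=241265379, p(103)=271248950, p(104)=304801365, p(105)=342325709, p(106)=384276336, p(107)=431149389, p(108)=483502844, p(109)=541946240, p(110)=607163746, p(111)=679903203, p(112)=761002156, p(113)=851376628, p(114)=952050665, p(115)=1064144451, p(116)=1188908248, p(117)=1327710076, p(118)=1482074143, p(119)=1653668665, p(120)=1844349560, p(121)=2056148051, p(122)=2291320912, p(123)=2552338241, p(124)=2841940500, p(125)=3163127352, p(126)=3519222692, p(127)=3913864295, p(128)=4351078600, p(129)=4835271870, p(130)=5371315400, p(131)=5964539504, p(132)=6620830889, p(133)=7346629512, p(134)=8149040695, p(135)=9035836076, p(136)=10015581680, p(137)=11097645016, p(138)=12292341831, p(139)=13610949895, p(140)=15065878135, p(141)=16670689208, p(142)=18440293320, p(143)=20390982757, p(144)=22540654445, p(145)=24908858009, p(146)=27517052599, p(147)=30388671978, p(148)=33549419497, p(149)=37027355200, p(150)=40853235313, p(151)=45060624582, p(152)=49686288421, p(153)=54770336324, p(154)=60356673280, p(155)=66493182097, p(156)=73232243759, p(157)=80630964769, p(158)=88751778802, p(159)=97662728555, p(160)=107438159466, p(161)=118159068427, p(162)=129913904637, p(163)=142798995930, p(164)=156919475295, p(165)=172389800255, p(166)=189334822579, p(167)=207890420102, p(168)=228204732751, p(169)=250438925115, p(170)=274768617130, p(171)=301384802048.
Final step: p(172) = p(171) + p(170) - p(167) - p(165) + p(160) + p(157) - p(150) - p(146) + p(137) + p(132) - p(121) - p(115) + p(102) + p(95) - p(80) - p(72) + p(55) + p(46) - p(27) - p(17)
= 301384802048 + 274768617130 - 207890420102 - 172389800255 + 107438159466 + 80630964769 - 40853235313 - 27517052599 + 11097645016 + 6620830889 - 2056148051 - 1064144451 + 241265379 + 104651419 - 15796476 - 5392783 + 451276 + 105558 - 3010 - 297
= 330495499613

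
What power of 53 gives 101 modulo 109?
9

Baby-step giant-step with step n = ⌈√109⌉ = 11.
Baby steps 53^j mod 109 (j:value) for j=0..10: 0:1, 1:53, 2:84, 3:92, 4:80, 5:98, 6:71, 7:57, 8:78, 9:101, 10:12.
h = 101 is already in the table at j=9, so x = 9.
Check: 53^9 ≡ 101 (mod 109).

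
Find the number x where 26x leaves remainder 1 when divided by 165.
146

gcd(26, 165) = 1, so the inverse exists.
Extended Euclidean algorithm on (165, 26):
165 = 6 × 26 + 9  ⟹  9 = (1)·165 + (-6)·26
26 = 2 × 9 + 8  ⟹  8 = (-2)·165 + (13)·26
9 = 1 × 8 + 1  ⟹  1 = (3)·165 + (-19)·26
So (-19)·26 ≡ 1 (mod 165), i.e. 26^(-1) ≡ -19 ≡ 146 (mod 165).
Check: 26 × 146 = 3796 ≡ 1 (mod 165)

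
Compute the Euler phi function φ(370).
144

370 = 2 × 5 × 37
φ(n) = n × ∏(1 - 1/p) for each prime p dividing n
φ(370) = 370 × (1 - 1/2) × (1 - 1/5) × (1 - 1/37) = 144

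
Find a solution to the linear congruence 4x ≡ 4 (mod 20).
x ≡ 1 (mod 5)

gcd(4, 20) = 4, which divides 4, so solutions exist.
Divide through by 4: x ≡ 1 (mod 5).
The coefficient of x is now 1, so x ≡ 1 (mod 5).
Check: 4 × 1 = 4 ≡ 4 (mod 20).
x ≡ 1 (mod 5), giving 4 solutions mod 20.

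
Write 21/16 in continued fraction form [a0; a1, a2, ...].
[1; 3, 5]

Euclidean algorithm steps:
21 = 1 × 16 + 5
16 = 3 × 5 + 1
5 = 5 × 1 + 0
Continued fraction: [1; 3, 5]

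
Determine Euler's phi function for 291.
192

291 = 3 × 97
φ(n) = n × ∏(1 - 1/p) for each prime p dividing n
φ(291) = 291 × (1 - 1/3) × (1 - 1/97) = 192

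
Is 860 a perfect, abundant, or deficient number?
abundant

Proper divisors of 860: sum = 1 + 2 + 4 + 5 + 10 + 20 + 43 + 86 + 172 + 215 + 430 = 988
Since 988 > 860, 860 is abundant.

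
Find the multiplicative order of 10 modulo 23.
22

23 is prime, so ord(10) divides φ(23) = 22.
Divisors of 22: 1, 2, 11, 22.
Repeated squaring: 10^1 ≡ 10, 10^2 ≡ 8, 10^4 ≡ 18, 10^8 ≡ 2, 10^16 ≡ 4 (mod 23).
Test 10^d mod 23 for each divisor d in increasing order:
10^1 ≡ 10
10^2 ≡ 8
10^11 = 10^8·10^2·10^1 ≡ 22
10^22 = 10^16·10^4·10^2 ≡ 1  ← first divisor giving 1
The order is 22.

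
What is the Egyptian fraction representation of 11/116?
1/11 + 1/256 + 1/81664

Greedy algorithm:
11/116: ceiling(116/11) = 11, use 1/11
5/1276: ceiling(1276/5) = 256, use 1/256
1/81664: ceiling(81664/1) = 81664, use 1/81664
Result: 11/116 = 1/11 + 1/256 + 1/81664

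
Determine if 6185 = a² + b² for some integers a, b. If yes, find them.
16² + 77² (a=16, b=77)

Factorization: 6185 = 5 × 1237
By Fermat: n is sum of two squares iff every prime p ≡ 3 (mod 4) appears to even power.
All primes ≡ 3 (mod 4) appear to even power.
Search a = 0, 1, 2, … for 6185 - a² a perfect square: first hit at a = 16: 6185 - 256 = 5929 = 77².
6185 = 16² + 77² = 256 + 5929 ✓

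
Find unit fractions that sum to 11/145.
1/14 + 1/226 + 1/114695

Greedy algorithm:
11/145: ceiling(145/11) = 14, use 1/14
9/2030: ceiling(2030/9) = 226, use 1/226
1/114695: ceiling(114695/1) = 114695, use 1/114695
Result: 11/145 = 1/14 + 1/226 + 1/114695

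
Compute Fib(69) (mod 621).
596

Matrix identity: Q^n = [[F_(n+1), F_n], [F_n, F_(n-1)]] with Q = [[1,1],[1,0]].
n = 69 = 1000101₂. Square-and-multiply, entries mod 621:
Q^1 = [[1,1],[1,0]]
Q^2 = (Q^1)² = [[2,1],[1,1]]
Q^4 = (Q^2)² = [[5,3],[3,2]]
Q^8 = (Q^4)² = [[34,21],[21,13]]
Q^17 = (Q^8)²·Q = [[100,355],[355,366]]
Q^34 = (Q^17)² = [[26,244],[244,403]]
Q^69 = (Q^34)²·Q = [[323,596],[596,348]]
F_69 mod 621 = Q^69[0][1] = 596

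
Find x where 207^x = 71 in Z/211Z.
84

Baby-step giant-step with step n = ⌈√211⌉ = 15.
Baby steps 207^j mod 211 (j:value) for j=0..14: 0:1, 1:207, 2:16, 3:147, 4:45, 5:31, 6:87, 7:74, 8:126, 9:129, 10:117, 11:165, 12:184, 13:108, 14:201.
Giant-step multiplier: 207^(-15) ≡ 207^(210-15) = 207^195 ≡ 153 (mod 211).
Giant steps γ_i = 71·153^i mod 211: γ_0=71, γ_1=102, γ_2=203, γ_3=42, γ_4=96, γ_5=129 (in table at j=9).
x = i·n + j = 5·15 + 9 = 84.
Check: 207^84 ≡ 71 (mod 211).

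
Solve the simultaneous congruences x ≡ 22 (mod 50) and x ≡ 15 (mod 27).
1122

Using Chinese Remainder Theorem:
M = 50 × 27 = 1350
M1 = 27, M2 = 50
y1 = 27^(-1) mod 50 = 13
y2 = 50^(-1) mod 27 = 20
x = (22×27×13 + 15×50×20) mod 1350 = 1122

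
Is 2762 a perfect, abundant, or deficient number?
deficient

Proper divisors of 2762: sum = 1 + 2 + 1381 = 1384
Since 1384 < 2762, 2762 is deficient.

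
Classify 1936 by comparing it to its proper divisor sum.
abundant

Proper divisors of 1936: sum = 1 + 2 + 4 + 8 + 11 + 16 + 22 + 44 + 88 + 121 + 176 + 242 + 484 + 968 = 2187
Since 2187 > 1936, 1936 is abundant.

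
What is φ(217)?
180

217 = 7 × 31
φ(n) = n × ∏(1 - 1/p) for each prime p dividing n
φ(217) = 217 × (1 - 1/7) × (1 - 1/31) = 180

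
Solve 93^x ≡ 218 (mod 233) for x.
70

Baby-step giant-step with step n = ⌈√233⌉ = 16.
Baby steps 93^j mod 233 (j:value) for j=0..15: 0:1, 1:93, 2:28, 3:41, 4:85, 5:216, 6:50, 7:223, 8:2, 9:186, 10:56, 11:82, 12:170, 13:199, 14:100, 15:213.
Giant-step multiplier: 93^(-16) ≡ 93^(232-16) = 93^216 ≡ 175 (mod 233).
Giant steps γ_i = 218·175^i mod 233: γ_0=218, γ_1=171, γ_2=101, γ_3=200, γ_4=50 (in table at j=6).
x = i·n + j = 4·16 + 6 = 70.
Check: 93^70 ≡ 218 (mod 233).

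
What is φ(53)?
52

53 = 53
φ(n) = n × ∏(1 - 1/p) for each prime p dividing n
φ(53) = 53 × (1 - 1/53) = 52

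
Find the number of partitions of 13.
101

p(n) counts ways to write n as a sum of positive integers (order ignored).
Euler's pentagonal recurrence: p(k) = p(k-1) + p(k-2) - p(k-5) - p(k-7) + p(k-12) + p(k-15) - ... (offsets j(3j∓1)/2, signs ++--, p(0)=1, p(<0)=0).
DP table for k = 0..12: p(0)=1, p(1)=1, p(2)=2, p(3)=3, p(4)=5, p(5)=7, p(6)=11, p(7)=15, p(8)=22, p(9)=30, p(10)=42, p(11)=56, p(12)=77.
Final step: p(13) = p(12) + p(11) - p(8) - p(6) + p(1)
= 77 + 56 - 22 - 11 + 1
= 101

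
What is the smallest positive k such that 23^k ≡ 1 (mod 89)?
88

89 is prime, so ord(23) divides φ(89) = 88.
Divisors of 88: 1, 2, 4, 8, 11, 22, 44, 88.
Repeated squaring: 23^1 ≡ 23, 23^2 ≡ 84, 23^4 ≡ 25, 23^8 ≡ 2, 23^16 ≡ 4, 23^32 ≡ 16, 23^64 ≡ 78 (mod 89).
Test 23^d mod 89 for each divisor d in increasing order:
23^1 ≡ 23
23^2 ≡ 84
23^4 ≡ 25
23^8 ≡ 2
23^11 = 23^8·23^2·23^1 ≡ 37
23^22 = 23^16·23^4·23^2 ≡ 34
23^44 = 23^32·23^8·23^4 ≡ 88
23^88 = 23^64·23^16·23^8 ≡ 1  ← first divisor giving 1
The order is 88.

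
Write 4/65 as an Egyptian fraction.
1/17 + 1/369 + 1/203873 + 1/83128196385

Greedy algorithm:
4/65: ceiling(65/4) = 17, use 1/17
3/1105: ceiling(1105/3) = 369, use 1/369
2/407745: ceiling(407745/2) = 203873, use 1/203873
1/83128196385: ceiling(83128196385/1) = 83128196385, use 1/83128196385
Result: 4/65 = 1/17 + 1/369 + 1/203873 + 1/83128196385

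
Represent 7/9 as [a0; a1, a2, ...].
[0; 1, 3, 2]

Euclidean algorithm steps:
7 = 0 × 9 + 7
9 = 1 × 7 + 2
7 = 3 × 2 + 1
2 = 2 × 1 + 0
Continued fraction: [0; 1, 3, 2]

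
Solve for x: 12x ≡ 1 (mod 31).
13

gcd(12, 31) = 1, so the inverse exists.
Extended Euclidean algorithm on (31, 12):
31 = 2 × 12 + 7  ⟹  7 = (1)·31 + (-2)·12
12 = 1 × 7 + 5  ⟹  5 = (-1)·31 + (3)·12
7 = 1 × 5 + 2  ⟹  2 = (2)·31 + (-5)·12
5 = 2 × 2 + 1  ⟹  1 = (-5)·31 + (13)·12
So (13)·12 ≡ 1 (mod 31), i.e. 12^(-1) ≡ 13 (mod 31).
Check: 12 × 13 = 156 ≡ 1 (mod 31)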